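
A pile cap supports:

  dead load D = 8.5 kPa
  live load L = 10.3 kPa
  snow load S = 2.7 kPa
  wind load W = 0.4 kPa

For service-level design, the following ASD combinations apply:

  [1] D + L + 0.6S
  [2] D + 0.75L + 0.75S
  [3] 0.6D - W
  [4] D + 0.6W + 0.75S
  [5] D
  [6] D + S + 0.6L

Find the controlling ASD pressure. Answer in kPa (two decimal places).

[1] 1.0(8.5) + 1.0(10.3) + 0.6(2.7) = 8.50 + 10.30 + 1.62 = 20.42
[2] 1.0(8.5) + 0.75(10.3) + 0.75(2.7) = 18.25
[3] 0.6(8.5) - 1.0(0.4) = 5.10 - 0.40 = 4.70
[4] 1.0(8.5) + 0.6(0.4) + 0.75(2.7) = 8.50 + 0.24 + 2.03 = 10.77
[5] 1.0(8.5) = 8.50
[6] 1.0(8.5) + 1.0(2.7) + 0.6(10.3) = 8.50 + 2.70 + 6.18 = 17.38
Combination 1 governs: p = 20.42 kPa.

20.42 kPa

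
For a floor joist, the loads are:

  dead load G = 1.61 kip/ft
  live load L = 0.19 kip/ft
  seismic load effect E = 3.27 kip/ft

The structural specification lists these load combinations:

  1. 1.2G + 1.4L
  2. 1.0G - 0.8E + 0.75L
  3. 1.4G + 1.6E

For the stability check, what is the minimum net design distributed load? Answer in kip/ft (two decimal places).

1. 1.2(1.61) + 1.4(0.19) = 1.93 + 0.27 = 2.20
2. 1.0(1.61) - 0.8(3.27) + 0.75(0.19) = -0.86
3. 1.4(1.61) + 1.6(3.27) = 7.49
Combination 2 gives the minimum: -0.86 kip/ft.

-0.86 kip/ft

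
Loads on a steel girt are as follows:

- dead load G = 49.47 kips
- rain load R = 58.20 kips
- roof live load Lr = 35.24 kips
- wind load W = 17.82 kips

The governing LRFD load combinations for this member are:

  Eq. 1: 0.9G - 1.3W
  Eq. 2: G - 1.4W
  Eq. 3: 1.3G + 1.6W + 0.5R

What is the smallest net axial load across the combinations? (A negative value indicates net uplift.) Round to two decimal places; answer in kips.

Eq. 1: 0.9(49.47) - 1.3(17.82) = 21.36
Eq. 2: 1.0(49.47) - 1.4(17.82) = 49.47 - 24.95 = 24.52
Eq. 3: 1.3(49.47) + 1.6(17.82) + 0.5(58.20) = 64.31 + 28.51 + 29.10 = 121.92
Combination 1 gives the minimum: 21.36 kips.

21.36 kips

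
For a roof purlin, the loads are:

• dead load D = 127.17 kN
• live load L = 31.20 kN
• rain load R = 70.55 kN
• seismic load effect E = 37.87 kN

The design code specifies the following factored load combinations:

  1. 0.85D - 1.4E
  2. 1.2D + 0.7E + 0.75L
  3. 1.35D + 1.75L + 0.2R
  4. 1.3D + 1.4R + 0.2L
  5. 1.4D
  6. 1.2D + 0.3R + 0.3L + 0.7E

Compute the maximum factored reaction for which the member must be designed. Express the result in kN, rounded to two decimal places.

1. 0.85(127.17) - 1.4(37.87) = 55.08
2. 1.2(127.17) + 0.7(37.87) + 0.75(31.20) = 152.60 + 26.51 + 23.40 = 202.51
3. 1.35(127.17) + 1.75(31.20) + 0.2(70.55) = 171.68 + 54.60 + 14.11 = 240.39
4. 1.3(127.17) + 1.4(70.55) + 0.2(31.20) = 165.32 + 98.77 + 6.24 = 270.33
5. 1.4(127.17) = 178.04
6. 1.2(127.17) + 0.3(70.55) + 0.3(31.20) + 0.7(37.87) = 152.60 + 21.17 + 9.36 + 26.51 = 209.64
Maximum is from combination 4.

270.33 kN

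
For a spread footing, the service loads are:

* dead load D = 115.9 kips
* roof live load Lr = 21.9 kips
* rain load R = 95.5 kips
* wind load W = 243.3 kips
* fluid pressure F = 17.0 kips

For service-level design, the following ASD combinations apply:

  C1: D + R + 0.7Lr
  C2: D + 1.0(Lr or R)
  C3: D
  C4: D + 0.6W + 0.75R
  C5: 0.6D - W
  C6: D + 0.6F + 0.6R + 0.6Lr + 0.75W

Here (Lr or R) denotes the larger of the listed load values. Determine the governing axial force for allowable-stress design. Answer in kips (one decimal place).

379.0 kips

(Lr or R) → R = 95.5 kips.
C1: 1.0(115.9) + 1.0(95.5) + 0.7(21.9) = 115.9 + 95.5 + 15.3 = 226.7
C2: 1.0(115.9) + 1.0(95.5) = 115.9 + 95.5 = 211.4
C3: 1.0(115.9) = 115.9
C4: 1.0(115.9) + 0.6(243.3) + 0.75(95.5) = 115.9 + 146.0 + 71.6 = 333.5
C5: 0.6(115.9) - 1.0(243.3) = 69.5 - 243.3 = -173.8
C6: 1.0(115.9) + 0.6(17.0) + 0.6(95.5) + 0.6(21.9) + 0.75(243.3) = 115.9 + 10.2 + 57.3 + 13.1 + 182.5 = 379.0
Combination 6 governs: P = 379.0 kips.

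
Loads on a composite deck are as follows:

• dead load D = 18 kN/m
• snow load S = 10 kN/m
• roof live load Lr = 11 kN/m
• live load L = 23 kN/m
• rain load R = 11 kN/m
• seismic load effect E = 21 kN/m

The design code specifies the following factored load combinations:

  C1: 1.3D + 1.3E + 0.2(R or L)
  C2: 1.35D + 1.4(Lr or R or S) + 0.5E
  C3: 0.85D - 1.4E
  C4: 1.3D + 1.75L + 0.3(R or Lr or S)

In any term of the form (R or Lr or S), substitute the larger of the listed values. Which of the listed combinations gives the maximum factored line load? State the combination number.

(R or L) → L = 23 kN/m; (Lr or R or S) → Lr = 11 kN/m; (R or Lr or S) → R = 11 kN/m.
C1: 1.3(18) + 1.3(21) + 0.2(23) = 23.4 + 27.3 + 4.6 = 55.3
C2: 1.35(18) + 1.4(11) + 0.5(21) = 24.3 + 15.4 + 10.5 = 50.2
C3: 0.85(18) - 1.4(21) = 15.3 - 29.4 = -14.1
C4: 1.3(18) + 1.75(23) + 0.3(11) = 23.4 + 40.3 + 3.3 = 67.0
The largest value is 67.0 kN/m from combination 4.

Combination 4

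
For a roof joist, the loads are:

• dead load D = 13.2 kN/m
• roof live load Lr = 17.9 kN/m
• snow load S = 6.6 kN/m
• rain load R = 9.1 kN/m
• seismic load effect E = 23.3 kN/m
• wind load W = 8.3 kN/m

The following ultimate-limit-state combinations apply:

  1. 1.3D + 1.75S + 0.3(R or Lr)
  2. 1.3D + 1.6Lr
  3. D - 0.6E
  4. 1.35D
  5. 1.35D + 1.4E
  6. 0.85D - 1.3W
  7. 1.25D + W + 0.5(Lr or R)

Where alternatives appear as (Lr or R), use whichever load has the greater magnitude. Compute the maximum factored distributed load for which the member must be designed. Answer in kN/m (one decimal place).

50.4 kN/m

(R or Lr) → Lr = 17.9 kN/m; (Lr or R) → Lr = 17.9 kN/m.
1. 1.3(13.2) + 1.75(6.6) + 0.3(17.9) = 34.1
2. 1.3(13.2) + 1.6(17.9) = 45.8
3. 1.0(13.2) - 0.6(23.3) = -0.8
4. 1.35(13.2) = 17.8
5. 1.35(13.2) + 1.4(23.3) = 50.4
6. 0.85(13.2) - 1.3(8.3) = 0.4
7. 1.25(13.2) + 1.0(8.3) + 0.5(17.9) = 33.8
The controlling combination is 5, giving 50.4 kN/m.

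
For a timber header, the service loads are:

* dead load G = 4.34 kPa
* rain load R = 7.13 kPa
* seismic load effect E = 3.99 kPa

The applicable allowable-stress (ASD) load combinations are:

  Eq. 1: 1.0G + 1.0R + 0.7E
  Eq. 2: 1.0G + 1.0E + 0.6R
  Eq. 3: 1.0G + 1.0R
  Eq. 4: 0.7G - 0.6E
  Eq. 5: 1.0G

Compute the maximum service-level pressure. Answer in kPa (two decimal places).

Eq. 1: 1.0(4.34) + 1.0(7.13) + 0.7(3.99) = 14.26
Eq. 2: 1.0(4.34) + 1.0(3.99) + 0.6(7.13) = 12.61
Eq. 3: 1.0(4.34) + 1.0(7.13) = 11.47
Eq. 4: 0.7(4.34) - 0.6(3.99) = 0.64
Eq. 5: 1.0(4.34) = 4.34
Maximum is from combination 1.

14.26 kPa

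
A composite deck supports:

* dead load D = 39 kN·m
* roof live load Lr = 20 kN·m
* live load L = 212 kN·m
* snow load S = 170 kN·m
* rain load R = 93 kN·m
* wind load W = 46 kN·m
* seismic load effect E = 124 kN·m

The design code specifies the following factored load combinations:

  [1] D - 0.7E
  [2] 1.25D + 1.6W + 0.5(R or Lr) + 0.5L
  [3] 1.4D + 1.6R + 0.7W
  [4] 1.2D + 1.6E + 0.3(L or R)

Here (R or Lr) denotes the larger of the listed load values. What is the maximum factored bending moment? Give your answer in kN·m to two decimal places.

(R or Lr) → R = 93 kN·m; (L or R) → L = 212 kN·m.
[1] 1.0(39) - 0.7(124) = 39.00 - 86.80 = -47.80
[2] 1.25(39) + 1.6(46) + 0.5(93) + 0.5(212) = 48.75 + 73.60 + 46.50 + 106.00 = 274.85
[3] 1.4(39) + 1.6(93) + 0.7(46) = 54.60 + 148.80 + 32.20 = 235.60
[4] 1.2(39) + 1.6(124) + 0.3(212) = 46.80 + 198.40 + 63.60 = 308.80
Combination 4 governs: M_u = 308.80 kN·m.

308.80 kN·m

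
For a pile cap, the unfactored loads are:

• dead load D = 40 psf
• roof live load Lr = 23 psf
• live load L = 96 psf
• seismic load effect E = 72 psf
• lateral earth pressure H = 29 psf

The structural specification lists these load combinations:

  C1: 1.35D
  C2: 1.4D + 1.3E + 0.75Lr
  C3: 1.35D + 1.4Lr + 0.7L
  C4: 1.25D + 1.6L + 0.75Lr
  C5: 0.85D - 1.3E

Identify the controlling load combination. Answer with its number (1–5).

C1: 1.35(40) = 54.0
C2: 1.4(40) + 1.3(72) + 0.75(23) = 56.0 + 93.6 + 17.3 = 166.9
C3: 1.35(40) + 1.4(23) + 0.7(96) = 54.0 + 32.2 + 67.2 = 153.4
C4: 1.25(40) + 1.6(96) + 0.75(23) = 50.0 + 153.6 + 17.3 = 220.9
C5: 0.85(40) - 1.3(72) = 34.0 - 93.6 = -59.6
The largest value is 220.9 psf from combination 4.

Combination 4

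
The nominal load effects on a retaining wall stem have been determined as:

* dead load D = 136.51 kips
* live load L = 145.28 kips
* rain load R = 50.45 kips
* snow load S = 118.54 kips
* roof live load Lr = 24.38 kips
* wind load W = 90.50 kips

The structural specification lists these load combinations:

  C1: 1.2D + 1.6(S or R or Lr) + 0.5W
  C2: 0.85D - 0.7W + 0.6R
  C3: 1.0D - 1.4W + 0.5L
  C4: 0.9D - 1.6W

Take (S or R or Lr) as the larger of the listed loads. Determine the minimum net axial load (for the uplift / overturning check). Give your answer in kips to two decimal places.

(S or R or Lr) → S = 118.54 kips.
C1: 1.2(136.51) + 1.6(118.54) + 0.5(90.50) = 398.73
C2: 0.85(136.51) - 0.7(90.50) + 0.6(50.45) = 116.03 - 63.35 + 30.27 = 82.95
C3: 1.0(136.51) - 1.4(90.50) + 0.5(145.28) = 136.51 - 126.70 + 72.64 = 82.45
C4: 0.9(136.51) - 1.6(90.50) = 122.86 - 144.80 = -21.94
Combination 4 gives the minimum: -21.94 kips.

-21.94 kips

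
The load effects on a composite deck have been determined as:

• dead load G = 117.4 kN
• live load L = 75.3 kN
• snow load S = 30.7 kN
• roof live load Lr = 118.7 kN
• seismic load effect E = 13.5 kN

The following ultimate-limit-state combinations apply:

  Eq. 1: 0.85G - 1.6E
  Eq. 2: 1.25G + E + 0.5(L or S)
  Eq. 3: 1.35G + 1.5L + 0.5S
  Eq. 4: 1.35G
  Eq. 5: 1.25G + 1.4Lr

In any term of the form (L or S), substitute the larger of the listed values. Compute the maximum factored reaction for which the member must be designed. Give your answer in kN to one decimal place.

(L or S) → L = 75.3 kN.
Eq. 1: 0.85(117.4) - 1.6(13.5) = 78.2
Eq. 2: 1.25(117.4) + 1.0(13.5) + 0.5(75.3) = 197.9
Eq. 3: 1.35(117.4) + 1.5(75.3) + 0.5(30.7) = 286.8
Eq. 4: 1.35(117.4) = 158.5
Eq. 5: 1.25(117.4) + 1.4(118.7) = 312.9
Combination 5 governs: V_u = 312.9 kN.

312.9 kN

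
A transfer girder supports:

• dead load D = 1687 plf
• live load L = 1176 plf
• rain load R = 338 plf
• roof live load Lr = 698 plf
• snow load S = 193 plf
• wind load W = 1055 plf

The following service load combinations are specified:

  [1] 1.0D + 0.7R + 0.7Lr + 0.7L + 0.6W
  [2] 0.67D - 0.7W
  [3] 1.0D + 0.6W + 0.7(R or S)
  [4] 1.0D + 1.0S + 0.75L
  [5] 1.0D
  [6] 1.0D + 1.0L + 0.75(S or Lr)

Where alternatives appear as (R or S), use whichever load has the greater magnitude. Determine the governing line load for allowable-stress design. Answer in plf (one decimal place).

(R or S) → R = 338 plf; (S or Lr) → Lr = 698 plf.
[1] 1.0(1687) + 0.7(338) + 0.7(698) + 0.7(1176) + 0.6(1055) = 1687.0 + 236.6 + 488.6 + 823.2 + 633.0 = 3868.4
[2] 0.67(1687) - 0.7(1055) = 1130.3 - 738.5 = 391.8
[3] 1.0(1687) + 0.6(1055) + 0.7(338) = 1687.0 + 633.0 + 236.6 = 2556.6
[4] 1.0(1687) + 1.0(193) + 0.75(1176) = 1687.0 + 193.0 + 882.0 = 2762.0
[5] 1.0(1687) = 1687.0
[6] 1.0(1687) + 1.0(1176) + 0.75(698) = 1687.0 + 1176.0 + 523.5 = 3386.5
Maximum is from combination 1.

3868.4 plf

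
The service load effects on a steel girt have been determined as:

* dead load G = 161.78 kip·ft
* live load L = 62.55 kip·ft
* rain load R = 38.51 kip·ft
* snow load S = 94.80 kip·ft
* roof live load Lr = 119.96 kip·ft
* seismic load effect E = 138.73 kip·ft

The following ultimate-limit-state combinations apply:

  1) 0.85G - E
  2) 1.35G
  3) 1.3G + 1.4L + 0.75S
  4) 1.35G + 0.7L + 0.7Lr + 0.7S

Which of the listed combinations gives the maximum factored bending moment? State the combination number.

1) 0.85(161.78) - 1.0(138.73) = 137.51 - 138.73 = -1.22
2) 1.35(161.78) = 218.40
3) 1.3(161.78) + 1.4(62.55) + 0.75(94.80) = 210.31 + 87.57 + 71.10 = 368.98
4) 1.35(161.78) + 0.7(62.55) + 0.7(119.96) + 0.7(94.80) = 218.40 + 43.79 + 83.97 + 66.36 = 412.52
The largest value is 412.52 kip·ft from combination 4.

Combination 4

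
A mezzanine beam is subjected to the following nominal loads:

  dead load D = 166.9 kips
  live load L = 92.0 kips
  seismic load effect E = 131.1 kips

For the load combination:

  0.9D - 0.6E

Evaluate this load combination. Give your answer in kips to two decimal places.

0.9(166.9) - 0.6(131.1) = 71.55
P_u = 71.55 kips.

71.55 kips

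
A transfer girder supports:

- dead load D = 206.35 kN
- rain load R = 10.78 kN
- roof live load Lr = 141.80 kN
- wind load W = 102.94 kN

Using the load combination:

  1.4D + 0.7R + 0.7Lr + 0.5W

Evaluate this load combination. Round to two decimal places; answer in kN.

447.17 kN

1.4(206.35) + 0.7(10.78) + 0.7(141.80) + 0.5(102.94) = 288.89 + 7.55 + 99.26 + 51.47 = 447.17
P_u = 447.17 kN.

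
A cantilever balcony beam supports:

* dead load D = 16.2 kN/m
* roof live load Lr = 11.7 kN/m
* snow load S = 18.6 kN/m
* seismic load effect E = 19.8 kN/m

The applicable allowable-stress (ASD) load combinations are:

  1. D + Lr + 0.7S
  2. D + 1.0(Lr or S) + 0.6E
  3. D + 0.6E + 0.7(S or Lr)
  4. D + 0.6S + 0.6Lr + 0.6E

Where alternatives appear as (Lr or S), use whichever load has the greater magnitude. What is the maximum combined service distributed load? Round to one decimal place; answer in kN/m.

(Lr or S) → S = 18.6 kN/m; (S or Lr) → S = 18.6 kN/m.
1. 1.0(16.2) + 1.0(11.7) + 0.7(18.6) = 16.2 + 11.7 + 13.0 = 40.9
2. 1.0(16.2) + 1.0(18.6) + 0.6(19.8) = 16.2 + 18.6 + 11.9 = 46.7
3. 1.0(16.2) + 0.6(19.8) + 0.7(18.6) = 16.2 + 11.9 + 13.0 = 41.1
4. 1.0(16.2) + 0.6(18.6) + 0.6(11.7) + 0.6(19.8) = 16.2 + 11.2 + 7.0 + 11.9 = 46.3
Combination 2 governs: w = 46.7 kN/m.

46.7 kN/m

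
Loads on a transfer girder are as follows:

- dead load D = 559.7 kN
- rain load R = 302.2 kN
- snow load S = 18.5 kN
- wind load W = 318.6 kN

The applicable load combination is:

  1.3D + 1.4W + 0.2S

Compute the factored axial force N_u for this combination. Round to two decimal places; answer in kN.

1177.35 kN

1.3(559.7) + 1.4(318.6) + 0.2(18.5) = 1177.35
N_u = 1177.35 kN.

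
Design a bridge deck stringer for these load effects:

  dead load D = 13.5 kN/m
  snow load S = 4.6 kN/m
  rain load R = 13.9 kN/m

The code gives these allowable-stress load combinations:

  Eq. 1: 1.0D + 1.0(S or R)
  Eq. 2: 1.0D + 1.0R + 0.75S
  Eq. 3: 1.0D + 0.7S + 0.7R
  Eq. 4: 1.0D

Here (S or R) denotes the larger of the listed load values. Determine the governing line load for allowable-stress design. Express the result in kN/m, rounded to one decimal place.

30.9 kN/m

(S or R) → R = 13.9 kN/m.
Eq. 1: 1.0(13.5) + 1.0(13.9) = 13.5 + 13.9 = 27.4
Eq. 2: 1.0(13.5) + 1.0(13.9) + 0.75(4.6) = 13.5 + 13.9 + 3.5 = 30.9
Eq. 3: 1.0(13.5) + 0.7(4.6) + 0.7(13.9) = 26.5
Eq. 4: 1.0(13.5) = 13.5
Combination 2 governs: w = 30.9 kN/m.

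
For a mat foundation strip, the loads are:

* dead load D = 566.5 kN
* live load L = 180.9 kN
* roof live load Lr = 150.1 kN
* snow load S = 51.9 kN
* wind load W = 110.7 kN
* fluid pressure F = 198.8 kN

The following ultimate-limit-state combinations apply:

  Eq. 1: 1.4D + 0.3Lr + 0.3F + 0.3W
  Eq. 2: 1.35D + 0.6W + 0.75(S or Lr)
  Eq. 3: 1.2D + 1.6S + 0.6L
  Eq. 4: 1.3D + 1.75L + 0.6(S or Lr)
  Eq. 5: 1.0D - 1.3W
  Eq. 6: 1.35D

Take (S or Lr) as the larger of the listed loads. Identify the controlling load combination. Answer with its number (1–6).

(S or Lr) → Lr = 150.1 kN.
Eq. 1: 1.4(566.5) + 0.3(150.1) + 0.3(198.8) + 0.3(110.7) = 931.0
Eq. 2: 1.35(566.5) + 0.6(110.7) + 0.75(150.1) = 764.8 + 66.4 + 112.6 = 943.8
Eq. 3: 1.2(566.5) + 1.6(51.9) + 0.6(180.9) = 871.4
Eq. 4: 1.3(566.5) + 1.75(180.9) + 0.6(150.1) = 1143.1
Eq. 5: 1.0(566.5) - 1.3(110.7) = 566.5 - 143.9 = 422.6
Eq. 6: 1.35(566.5) = 764.8
The largest value is 1143.1 kN from combination 4.

Combination 4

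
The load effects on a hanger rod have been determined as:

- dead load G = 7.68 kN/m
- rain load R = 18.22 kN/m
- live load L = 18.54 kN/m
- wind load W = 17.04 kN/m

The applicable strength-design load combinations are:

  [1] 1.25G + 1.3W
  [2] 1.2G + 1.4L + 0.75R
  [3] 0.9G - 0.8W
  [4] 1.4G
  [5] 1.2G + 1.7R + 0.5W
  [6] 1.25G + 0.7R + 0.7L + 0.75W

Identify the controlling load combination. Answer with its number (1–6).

[1] 1.25(7.68) + 1.3(17.04) = 9.60 + 22.15 = 31.75
[2] 1.2(7.68) + 1.4(18.54) + 0.75(18.22) = 48.84
[3] 0.9(7.68) - 0.8(17.04) = 6.91 - 13.63 = -6.72
[4] 1.4(7.68) = 10.75
[5] 1.2(7.68) + 1.7(18.22) + 0.5(17.04) = 9.22 + 30.97 + 8.52 = 48.71
[6] 1.25(7.68) + 0.7(18.22) + 0.7(18.54) + 0.75(17.04) = 9.60 + 12.75 + 12.98 + 12.78 = 48.11
The largest value is 48.84 kN/m from combination 2.

Combination 2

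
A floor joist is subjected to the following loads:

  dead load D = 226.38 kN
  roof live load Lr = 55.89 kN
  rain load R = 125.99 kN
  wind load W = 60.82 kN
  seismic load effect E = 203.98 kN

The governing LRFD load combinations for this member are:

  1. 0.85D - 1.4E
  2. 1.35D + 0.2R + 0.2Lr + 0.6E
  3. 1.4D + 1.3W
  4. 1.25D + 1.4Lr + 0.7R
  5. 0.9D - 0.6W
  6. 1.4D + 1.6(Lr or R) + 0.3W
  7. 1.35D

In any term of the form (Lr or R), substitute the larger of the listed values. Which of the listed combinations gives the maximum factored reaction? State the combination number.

(Lr or R) → R = 125.99 kN.
1. 0.85(226.38) - 1.4(203.98) = -93.15
2. 1.35(226.38) + 0.2(125.99) + 0.2(55.89) + 0.6(203.98) = 464.38
3. 1.4(226.38) + 1.3(60.82) = 396.00
4. 1.25(226.38) + 1.4(55.89) + 0.7(125.99) = 449.41
5. 0.9(226.38) - 0.6(60.82) = 167.25
6. 1.4(226.38) + 1.6(125.99) + 0.3(60.82) = 536.76
7. 1.35(226.38) = 305.61
The largest value is 536.76 kN from combination 6.

Combination 6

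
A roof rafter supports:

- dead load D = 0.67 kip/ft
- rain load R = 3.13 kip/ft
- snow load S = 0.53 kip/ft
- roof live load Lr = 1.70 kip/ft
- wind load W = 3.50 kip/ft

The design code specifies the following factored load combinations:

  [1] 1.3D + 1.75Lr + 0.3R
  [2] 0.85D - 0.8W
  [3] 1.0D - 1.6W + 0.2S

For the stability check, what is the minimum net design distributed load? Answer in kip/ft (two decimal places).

[1] 1.3(0.67) + 1.75(1.70) + 0.3(3.13) = 4.79
[2] 0.85(0.67) - 0.8(3.50) = -2.23
[3] 1.0(0.67) - 1.6(3.50) + 0.2(0.53) = -4.82
Combination 3 gives the minimum: -4.82 kip/ft.

-4.82 kip/ft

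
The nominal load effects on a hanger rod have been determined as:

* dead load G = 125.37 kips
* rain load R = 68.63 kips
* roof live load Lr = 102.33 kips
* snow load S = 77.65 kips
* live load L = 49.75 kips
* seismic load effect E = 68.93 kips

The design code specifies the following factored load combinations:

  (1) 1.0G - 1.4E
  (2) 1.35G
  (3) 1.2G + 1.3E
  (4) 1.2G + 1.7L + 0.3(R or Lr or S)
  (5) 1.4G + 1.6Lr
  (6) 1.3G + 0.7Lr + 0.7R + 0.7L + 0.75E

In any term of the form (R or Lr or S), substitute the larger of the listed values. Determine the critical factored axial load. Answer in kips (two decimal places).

369.18 kips

(R or Lr or S) → Lr = 102.33 kips.
(1) 1.0(125.37) - 1.4(68.93) = 28.87
(2) 1.35(125.37) = 169.25
(3) 1.2(125.37) + 1.3(68.93) = 240.05
(4) 1.2(125.37) + 1.7(49.75) + 0.3(102.33) = 265.72
(5) 1.4(125.37) + 1.6(102.33) = 339.25
(6) 1.3(125.37) + 0.7(102.33) + 0.7(68.63) + 0.7(49.75) + 0.75(68.93) = 369.18
Maximum is from combination 6.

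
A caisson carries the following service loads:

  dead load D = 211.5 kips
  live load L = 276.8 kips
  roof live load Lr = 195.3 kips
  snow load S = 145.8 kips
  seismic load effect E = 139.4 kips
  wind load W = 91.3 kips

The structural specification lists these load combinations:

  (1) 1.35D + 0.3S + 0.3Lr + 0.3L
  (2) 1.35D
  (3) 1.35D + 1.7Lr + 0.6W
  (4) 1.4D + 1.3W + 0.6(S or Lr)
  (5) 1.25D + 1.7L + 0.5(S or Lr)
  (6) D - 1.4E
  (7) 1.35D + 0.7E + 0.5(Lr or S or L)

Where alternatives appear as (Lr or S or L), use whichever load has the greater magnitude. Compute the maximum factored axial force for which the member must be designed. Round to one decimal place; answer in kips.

(S or Lr) → Lr = 195.3 kips; (Lr or S or L) → L = 276.8 kips.
(1) 1.35(211.5) + 0.3(145.8) + 0.3(195.3) + 0.3(276.8) = 470.9
(2) 1.35(211.5) = 285.5
(3) 1.35(211.5) + 1.7(195.3) + 0.6(91.3) = 285.5 + 332.0 + 54.8 = 672.3
(4) 1.4(211.5) + 1.3(91.3) + 0.6(195.3) = 296.1 + 118.7 + 117.2 = 532.0
(5) 1.25(211.5) + 1.7(276.8) + 0.5(195.3) = 832.6
(6) 1.0(211.5) - 1.4(139.4) = 211.5 - 195.2 = 16.3
(7) 1.35(211.5) + 0.7(139.4) + 0.5(276.8) = 285.5 + 97.6 + 138.4 = 521.5
Combination 5 governs: P_u = 832.6 kips.

832.6 kips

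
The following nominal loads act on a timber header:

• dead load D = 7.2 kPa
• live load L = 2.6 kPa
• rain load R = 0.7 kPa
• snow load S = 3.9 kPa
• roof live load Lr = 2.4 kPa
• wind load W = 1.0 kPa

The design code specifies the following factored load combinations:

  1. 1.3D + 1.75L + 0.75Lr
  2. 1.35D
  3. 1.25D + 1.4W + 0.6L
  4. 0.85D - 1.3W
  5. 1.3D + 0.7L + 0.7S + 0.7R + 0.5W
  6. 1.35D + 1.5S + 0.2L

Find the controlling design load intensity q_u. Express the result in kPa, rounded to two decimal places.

1. 1.3(7.2) + 1.75(2.6) + 0.75(2.4) = 15.71
2. 1.35(7.2) = 9.72
3. 1.25(7.2) + 1.4(1.0) + 0.6(2.6) = 11.96
4. 0.85(7.2) - 1.3(1.0) = 4.82
5. 1.3(7.2) + 0.7(2.6) + 0.7(3.9) + 0.7(0.7) + 0.5(1.0) = 14.90
6. 1.35(7.2) + 1.5(3.9) + 0.2(2.6) = 16.09
The controlling combination is 6, giving 16.09 kPa.

16.09 kPa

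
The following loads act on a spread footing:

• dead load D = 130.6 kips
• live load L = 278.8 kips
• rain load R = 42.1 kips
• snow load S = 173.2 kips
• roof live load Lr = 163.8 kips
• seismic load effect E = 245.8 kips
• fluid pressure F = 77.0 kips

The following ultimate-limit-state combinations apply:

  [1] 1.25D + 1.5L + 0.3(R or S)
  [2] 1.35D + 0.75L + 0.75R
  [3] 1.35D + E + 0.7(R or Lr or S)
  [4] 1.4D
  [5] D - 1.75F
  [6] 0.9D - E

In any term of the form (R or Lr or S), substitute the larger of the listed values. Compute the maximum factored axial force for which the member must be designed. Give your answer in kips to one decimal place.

633.4 kips

(R or S) → S = 173.2 kips; (R or Lr or S) → S = 173.2 kips.
[1] 1.25(130.6) + 1.5(278.8) + 0.3(173.2) = 633.4
[2] 1.35(130.6) + 0.75(278.8) + 0.75(42.1) = 417.0
[3] 1.35(130.6) + 1.0(245.8) + 0.7(173.2) = 543.4
[4] 1.4(130.6) = 182.8
[5] 1.0(130.6) - 1.75(77.0) = -4.2
[6] 0.9(130.6) - 1.0(245.8) = -128.3
Maximum is from combination 1.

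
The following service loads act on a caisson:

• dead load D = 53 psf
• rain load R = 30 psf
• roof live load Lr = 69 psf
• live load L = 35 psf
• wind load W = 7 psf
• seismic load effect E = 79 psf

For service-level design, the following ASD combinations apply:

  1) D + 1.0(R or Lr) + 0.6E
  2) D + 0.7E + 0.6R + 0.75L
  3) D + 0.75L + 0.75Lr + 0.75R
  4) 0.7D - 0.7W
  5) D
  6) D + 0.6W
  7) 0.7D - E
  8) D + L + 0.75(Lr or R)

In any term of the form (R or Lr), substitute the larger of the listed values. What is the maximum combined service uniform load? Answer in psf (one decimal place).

(R or Lr) → Lr = 69 psf; (Lr or R) → Lr = 69 psf.
1) 1.0(53) + 1.0(69) + 0.6(79) = 169.4
2) 1.0(53) + 0.7(79) + 0.6(30) + 0.75(35) = 152.6
3) 1.0(53) + 0.75(35) + 0.75(69) + 0.75(30) = 153.5
4) 0.7(53) - 0.7(7) = 32.2
5) 1.0(53) = 53.0
6) 1.0(53) + 0.6(7) = 57.2
7) 0.7(53) - 1.0(79) = -41.9
8) 1.0(53) + 1.0(35) + 0.75(69) = 139.8
The controlling combination is 1, giving 169.4 psf.

169.4 psf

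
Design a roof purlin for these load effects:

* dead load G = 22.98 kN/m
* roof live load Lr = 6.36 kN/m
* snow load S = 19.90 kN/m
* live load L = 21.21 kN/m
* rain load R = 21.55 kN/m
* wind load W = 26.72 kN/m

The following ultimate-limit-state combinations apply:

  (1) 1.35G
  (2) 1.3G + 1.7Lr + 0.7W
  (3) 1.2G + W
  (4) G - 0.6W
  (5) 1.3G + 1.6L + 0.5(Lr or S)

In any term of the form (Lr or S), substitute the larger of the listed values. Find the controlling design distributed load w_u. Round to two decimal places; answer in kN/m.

73.76 kN/m

(Lr or S) → S = 19.90 kN/m.
(1) 1.35(22.98) = 31.02
(2) 1.3(22.98) + 1.7(6.36) + 0.7(26.72) = 59.39
(3) 1.2(22.98) + 1.0(26.72) = 27.58 + 26.72 = 54.30
(4) 1.0(22.98) - 0.6(26.72) = 22.98 - 16.03 = 6.95
(5) 1.3(22.98) + 1.6(21.21) + 0.5(19.90) = 29.87 + 33.94 + 9.95 = 73.76
Maximum is from combination 5.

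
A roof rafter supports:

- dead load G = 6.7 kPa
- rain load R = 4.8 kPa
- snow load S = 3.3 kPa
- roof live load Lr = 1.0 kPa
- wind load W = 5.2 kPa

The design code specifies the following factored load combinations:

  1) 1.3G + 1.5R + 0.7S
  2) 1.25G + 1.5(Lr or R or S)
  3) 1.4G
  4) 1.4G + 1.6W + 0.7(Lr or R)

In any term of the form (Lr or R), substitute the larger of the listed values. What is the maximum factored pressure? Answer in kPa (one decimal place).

21.1 kPa

(Lr or R or S) → R = 4.8 kPa; (Lr or R) → R = 4.8 kPa.
1) 1.3(6.7) + 1.5(4.8) + 0.7(3.3) = 8.7 + 7.2 + 2.3 = 18.2
2) 1.25(6.7) + 1.5(4.8) = 8.4 + 7.2 = 15.6
3) 1.4(6.7) = 9.4
4) 1.4(6.7) + 1.6(5.2) + 0.7(4.8) = 9.4 + 8.3 + 3.4 = 21.1
The controlling combination is 4, giving 21.1 kPa.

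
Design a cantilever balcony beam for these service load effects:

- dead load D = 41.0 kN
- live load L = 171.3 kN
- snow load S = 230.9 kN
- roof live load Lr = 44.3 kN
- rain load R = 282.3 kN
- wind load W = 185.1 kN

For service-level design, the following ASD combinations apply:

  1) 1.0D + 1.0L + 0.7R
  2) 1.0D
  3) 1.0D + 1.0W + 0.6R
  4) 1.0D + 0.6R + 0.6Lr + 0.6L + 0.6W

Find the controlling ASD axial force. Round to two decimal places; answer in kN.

1) 1.0(41.0) + 1.0(171.3) + 0.7(282.3) = 41.00 + 171.30 + 197.61 = 409.91
2) 1.0(41.0) = 41.00
3) 1.0(41.0) + 1.0(185.1) + 0.6(282.3) = 41.00 + 185.10 + 169.38 = 395.48
4) 1.0(41.0) + 0.6(282.3) + 0.6(44.3) + 0.6(171.3) + 0.6(185.1) = 41.00 + 169.38 + 26.58 + 102.78 + 111.06 = 450.80
Combination 4 governs: N = 450.80 kN.

450.80 kN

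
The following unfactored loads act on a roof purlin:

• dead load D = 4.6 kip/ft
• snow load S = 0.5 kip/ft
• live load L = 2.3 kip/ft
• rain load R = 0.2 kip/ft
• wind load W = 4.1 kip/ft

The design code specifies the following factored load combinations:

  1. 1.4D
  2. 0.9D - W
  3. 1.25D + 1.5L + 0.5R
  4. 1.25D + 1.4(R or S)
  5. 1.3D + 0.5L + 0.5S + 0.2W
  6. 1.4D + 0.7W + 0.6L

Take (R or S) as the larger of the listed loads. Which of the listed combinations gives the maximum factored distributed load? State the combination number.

(R or S) → S = 0.5 kip/ft.
1. 1.4(4.6) = 6.4
2. 0.9(4.6) - 1.0(4.1) = 4.1 - 4.1 = 0.0
3. 1.25(4.6) + 1.5(2.3) + 0.5(0.2) = 9.3
4. 1.25(4.6) + 1.4(0.5) = 5.8 + 0.7 = 6.5
5. 1.3(4.6) + 0.5(2.3) + 0.5(0.5) + 0.2(4.1) = 8.2
6. 1.4(4.6) + 0.7(4.1) + 0.6(2.3) = 6.4 + 2.9 + 1.4 = 10.7
The largest value is 10.7 kip/ft from combination 6.

Combination 6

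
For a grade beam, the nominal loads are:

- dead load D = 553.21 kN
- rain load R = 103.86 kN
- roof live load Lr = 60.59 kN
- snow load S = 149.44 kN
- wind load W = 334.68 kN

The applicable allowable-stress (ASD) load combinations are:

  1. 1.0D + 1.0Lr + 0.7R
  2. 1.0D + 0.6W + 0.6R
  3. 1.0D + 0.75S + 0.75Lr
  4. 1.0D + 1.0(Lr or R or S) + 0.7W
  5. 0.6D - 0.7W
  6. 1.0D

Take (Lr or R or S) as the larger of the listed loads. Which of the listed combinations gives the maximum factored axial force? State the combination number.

Combination 4

(Lr or R or S) → S = 149.44 kN.
1. 1.0(553.21) + 1.0(60.59) + 0.7(103.86) = 553.21 + 60.59 + 72.70 = 686.50
2. 1.0(553.21) + 0.6(334.68) + 0.6(103.86) = 816.33
3. 1.0(553.21) + 0.75(149.44) + 0.75(60.59) = 553.21 + 112.08 + 45.44 = 710.73
4. 1.0(553.21) + 1.0(149.44) + 0.7(334.68) = 553.21 + 149.44 + 234.28 = 936.93
5. 0.6(553.21) - 0.7(334.68) = 331.93 - 234.28 = 97.65
6. 1.0(553.21) = 553.21
The largest value is 936.93 kN from combination 4.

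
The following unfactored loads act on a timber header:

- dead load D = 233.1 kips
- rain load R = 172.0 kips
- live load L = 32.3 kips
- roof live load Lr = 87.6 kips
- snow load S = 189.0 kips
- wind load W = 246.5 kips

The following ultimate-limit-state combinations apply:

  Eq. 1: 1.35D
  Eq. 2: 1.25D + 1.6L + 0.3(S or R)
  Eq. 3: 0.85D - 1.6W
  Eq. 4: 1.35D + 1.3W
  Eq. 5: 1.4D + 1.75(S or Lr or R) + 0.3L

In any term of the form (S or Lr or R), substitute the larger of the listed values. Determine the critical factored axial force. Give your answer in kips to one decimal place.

666.8 kips

(S or R) → S = 189.0 kips; (S or Lr or R) → S = 189.0 kips.
Eq. 1: 1.35(233.1) = 314.7
Eq. 2: 1.25(233.1) + 1.6(32.3) + 0.3(189.0) = 399.8
Eq. 3: 0.85(233.1) - 1.6(246.5) = -196.3
Eq. 4: 1.35(233.1) + 1.3(246.5) = 635.1
Eq. 5: 1.4(233.1) + 1.75(189.0) + 0.3(32.3) = 666.8
The controlling combination is 5, giving 666.8 kips.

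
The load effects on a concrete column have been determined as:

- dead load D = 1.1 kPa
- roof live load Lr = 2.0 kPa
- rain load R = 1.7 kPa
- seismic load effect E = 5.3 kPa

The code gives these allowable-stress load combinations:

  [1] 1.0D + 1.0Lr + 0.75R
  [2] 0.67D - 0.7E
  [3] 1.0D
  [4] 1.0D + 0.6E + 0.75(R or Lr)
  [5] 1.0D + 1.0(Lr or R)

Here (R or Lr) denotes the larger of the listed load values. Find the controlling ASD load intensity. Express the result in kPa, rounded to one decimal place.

5.8 kPa

(R or Lr) → Lr = 2.0 kPa; (Lr or R) → Lr = 2.0 kPa.
[1] 1.0(1.1) + 1.0(2.0) + 0.75(1.7) = 1.1 + 2.0 + 1.3 = 4.4
[2] 0.67(1.1) - 0.7(5.3) = 0.7 - 3.7 = -3.0
[3] 1.0(1.1) = 1.1
[4] 1.0(1.1) + 0.6(5.3) + 0.75(2.0) = 1.1 + 3.2 + 1.5 = 5.8
[5] 1.0(1.1) + 1.0(2.0) = 1.1 + 2.0 = 3.1
The controlling combination is 4, giving 5.8 kPa.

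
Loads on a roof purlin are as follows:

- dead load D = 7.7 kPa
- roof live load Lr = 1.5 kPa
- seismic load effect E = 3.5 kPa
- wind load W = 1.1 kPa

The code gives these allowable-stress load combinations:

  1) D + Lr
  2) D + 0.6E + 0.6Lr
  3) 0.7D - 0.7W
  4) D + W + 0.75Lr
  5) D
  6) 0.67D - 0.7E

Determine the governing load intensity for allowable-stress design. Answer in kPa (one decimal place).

1) 1.0(7.7) + 1.0(1.5) = 7.7 + 1.5 = 9.2
2) 1.0(7.7) + 0.6(3.5) + 0.6(1.5) = 7.7 + 2.1 + 0.9 = 10.7
3) 0.7(7.7) - 0.7(1.1) = 5.4 - 0.8 = 4.6
4) 1.0(7.7) + 1.0(1.1) + 0.75(1.5) = 7.7 + 1.1 + 1.1 = 9.9
5) 1.0(7.7) = 7.7
6) 0.67(7.7) - 0.7(3.5) = 5.2 - 2.5 = 2.7
Combination 2 governs: q = 10.7 kPa.

10.7 kPa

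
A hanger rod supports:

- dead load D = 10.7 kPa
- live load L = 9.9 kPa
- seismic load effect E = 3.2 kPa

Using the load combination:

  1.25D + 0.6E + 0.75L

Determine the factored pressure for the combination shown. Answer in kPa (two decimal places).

1.25(10.7) + 0.6(3.2) + 0.75(9.9) = 22.72
p_u = 22.72 kPa.

22.72 kPa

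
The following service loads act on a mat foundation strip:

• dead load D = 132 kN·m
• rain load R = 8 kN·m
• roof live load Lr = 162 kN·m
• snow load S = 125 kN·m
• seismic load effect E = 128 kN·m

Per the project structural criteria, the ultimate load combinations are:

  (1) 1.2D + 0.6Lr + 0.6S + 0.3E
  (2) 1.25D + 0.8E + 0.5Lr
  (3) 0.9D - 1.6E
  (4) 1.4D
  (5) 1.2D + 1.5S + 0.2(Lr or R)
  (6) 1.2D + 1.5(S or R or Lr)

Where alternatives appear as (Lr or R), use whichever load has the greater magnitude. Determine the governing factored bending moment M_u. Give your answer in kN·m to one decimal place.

401.4 kN·m

(Lr or R) → Lr = 162 kN·m; (S or R or Lr) → Lr = 162 kN·m.
(1) 1.2(132) + 0.6(162) + 0.6(125) + 0.3(128) = 369.0
(2) 1.25(132) + 0.8(128) + 0.5(162) = 348.4
(3) 0.9(132) - 1.6(128) = -86.0
(4) 1.4(132) = 184.8
(5) 1.2(132) + 1.5(125) + 0.2(162) = 378.3
(6) 1.2(132) + 1.5(162) = 401.4
The controlling combination is 6, giving 401.4 kN·m.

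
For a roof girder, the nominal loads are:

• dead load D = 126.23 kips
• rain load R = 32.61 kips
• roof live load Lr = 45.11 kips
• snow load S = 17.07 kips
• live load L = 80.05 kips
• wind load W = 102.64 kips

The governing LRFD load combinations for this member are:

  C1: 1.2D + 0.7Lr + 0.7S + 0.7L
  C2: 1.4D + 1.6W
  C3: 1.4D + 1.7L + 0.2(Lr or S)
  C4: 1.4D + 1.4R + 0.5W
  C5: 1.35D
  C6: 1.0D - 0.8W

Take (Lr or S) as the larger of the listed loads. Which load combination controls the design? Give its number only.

Combination 2

(Lr or S) → Lr = 45.11 kips.
C1: 1.2(126.23) + 0.7(45.11) + 0.7(17.07) + 0.7(80.05) = 251.04
C2: 1.4(126.23) + 1.6(102.64) = 340.95
C3: 1.4(126.23) + 1.7(80.05) + 0.2(45.11) = 321.83
C4: 1.4(126.23) + 1.4(32.61) + 0.5(102.64) = 273.70
C5: 1.35(126.23) = 170.41
C6: 1.0(126.23) - 0.8(102.64) = 44.12
The largest value is 340.95 kips from combination 2.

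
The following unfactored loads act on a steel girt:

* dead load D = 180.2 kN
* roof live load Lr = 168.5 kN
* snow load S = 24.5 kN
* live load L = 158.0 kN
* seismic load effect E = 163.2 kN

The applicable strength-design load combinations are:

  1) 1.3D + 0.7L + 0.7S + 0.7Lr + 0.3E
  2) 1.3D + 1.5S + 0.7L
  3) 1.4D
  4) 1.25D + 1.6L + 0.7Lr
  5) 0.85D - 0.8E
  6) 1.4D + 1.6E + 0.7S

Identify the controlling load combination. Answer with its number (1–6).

1) 1.3(180.2) + 0.7(158.0) + 0.7(24.5) + 0.7(168.5) + 0.3(163.2) = 234.26 + 110.60 + 17.15 + 117.95 + 48.96 = 528.92
2) 1.3(180.2) + 1.5(24.5) + 0.7(158.0) = 234.26 + 36.75 + 110.60 = 381.61
3) 1.4(180.2) = 252.28
4) 1.25(180.2) + 1.6(158.0) + 0.7(168.5) = 225.25 + 252.80 + 117.95 = 596.00
5) 0.85(180.2) - 0.8(163.2) = 153.17 - 130.56 = 22.61
6) 1.4(180.2) + 1.6(163.2) + 0.7(24.5) = 252.28 + 261.12 + 17.15 = 530.55
The largest value is 596.00 kN from combination 4.

Combination 4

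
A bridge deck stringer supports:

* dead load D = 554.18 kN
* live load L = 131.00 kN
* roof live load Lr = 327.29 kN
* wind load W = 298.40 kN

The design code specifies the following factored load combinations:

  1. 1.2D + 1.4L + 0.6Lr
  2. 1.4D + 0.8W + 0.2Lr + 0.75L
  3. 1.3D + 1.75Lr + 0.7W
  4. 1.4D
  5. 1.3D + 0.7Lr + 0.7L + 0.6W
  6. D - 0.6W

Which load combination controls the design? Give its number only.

1. 1.2(554.18) + 1.4(131.00) + 0.6(327.29) = 665.02 + 183.40 + 196.37 = 1044.79
2. 1.4(554.18) + 0.8(298.40) + 0.2(327.29) + 0.75(131.00) = 775.85 + 238.72 + 65.46 + 98.25 = 1178.28
3. 1.3(554.18) + 1.75(327.29) + 0.7(298.40) = 720.43 + 572.76 + 208.88 = 1502.07
4. 1.4(554.18) = 775.85
5. 1.3(554.18) + 0.7(327.29) + 0.7(131.00) + 0.6(298.40) = 1220.28
6. 1.0(554.18) - 0.6(298.40) = 554.18 - 179.04 = 375.14
The largest value is 1502.07 kN from combination 3.

Combination 3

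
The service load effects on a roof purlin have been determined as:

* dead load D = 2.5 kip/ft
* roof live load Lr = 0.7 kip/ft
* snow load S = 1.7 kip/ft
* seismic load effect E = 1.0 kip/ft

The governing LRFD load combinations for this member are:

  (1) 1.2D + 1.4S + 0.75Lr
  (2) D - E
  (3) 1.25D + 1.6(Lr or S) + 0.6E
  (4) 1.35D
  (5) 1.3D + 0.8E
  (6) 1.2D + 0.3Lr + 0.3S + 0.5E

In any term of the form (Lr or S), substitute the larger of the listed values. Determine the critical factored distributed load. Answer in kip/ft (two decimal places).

6.45 kip/ft

(Lr or S) → S = 1.7 kip/ft.
(1) 1.2(2.5) + 1.4(1.7) + 0.75(0.7) = 3.00 + 2.38 + 0.53 = 5.91
(2) 1.0(2.5) - 1.0(1.0) = 2.50 - 1.00 = 1.50
(3) 1.25(2.5) + 1.6(1.7) + 0.6(1.0) = 3.13 + 2.72 + 0.60 = 6.45
(4) 1.35(2.5) = 3.38
(5) 1.3(2.5) + 0.8(1.0) = 3.25 + 0.80 = 4.05
(6) 1.2(2.5) + 0.3(0.7) + 0.3(1.7) + 0.5(1.0) = 3.00 + 0.21 + 0.51 + 0.50 = 4.22
The controlling combination is 3, giving 6.45 kip/ft.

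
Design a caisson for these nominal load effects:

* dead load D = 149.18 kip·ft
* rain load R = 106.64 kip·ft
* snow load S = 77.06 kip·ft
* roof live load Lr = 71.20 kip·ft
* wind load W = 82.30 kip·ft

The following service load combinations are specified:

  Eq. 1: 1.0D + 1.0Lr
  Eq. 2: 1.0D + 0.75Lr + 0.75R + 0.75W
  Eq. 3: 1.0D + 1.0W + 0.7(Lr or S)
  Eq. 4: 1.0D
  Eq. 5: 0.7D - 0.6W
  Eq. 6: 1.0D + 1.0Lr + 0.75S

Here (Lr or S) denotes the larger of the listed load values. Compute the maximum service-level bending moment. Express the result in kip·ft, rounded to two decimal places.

344.29 kip·ft

(Lr or S) → S = 77.06 kip·ft.
Eq. 1: 1.0(149.18) + 1.0(71.20) = 220.38
Eq. 2: 1.0(149.18) + 0.75(71.20) + 0.75(106.64) + 0.75(82.30) = 344.29
Eq. 3: 1.0(149.18) + 1.0(82.30) + 0.7(77.06) = 285.42
Eq. 4: 1.0(149.18) = 149.18
Eq. 5: 0.7(149.18) - 0.6(82.30) = 55.05
Eq. 6: 1.0(149.18) + 1.0(71.20) + 0.75(77.06) = 278.18
The controlling combination is 2, giving 344.29 kip·ft.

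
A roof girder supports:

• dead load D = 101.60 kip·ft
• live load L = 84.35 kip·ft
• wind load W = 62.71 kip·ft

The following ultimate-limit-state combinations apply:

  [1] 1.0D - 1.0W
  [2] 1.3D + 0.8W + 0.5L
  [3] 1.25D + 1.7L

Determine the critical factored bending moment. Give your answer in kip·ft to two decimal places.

270.40 kip·ft

[1] 1.0(101.60) - 1.0(62.71) = 101.60 - 62.71 = 38.89
[2] 1.3(101.60) + 0.8(62.71) + 0.5(84.35) = 224.42
[3] 1.25(101.60) + 1.7(84.35) = 127.00 + 143.40 = 270.40
Maximum is from combination 3.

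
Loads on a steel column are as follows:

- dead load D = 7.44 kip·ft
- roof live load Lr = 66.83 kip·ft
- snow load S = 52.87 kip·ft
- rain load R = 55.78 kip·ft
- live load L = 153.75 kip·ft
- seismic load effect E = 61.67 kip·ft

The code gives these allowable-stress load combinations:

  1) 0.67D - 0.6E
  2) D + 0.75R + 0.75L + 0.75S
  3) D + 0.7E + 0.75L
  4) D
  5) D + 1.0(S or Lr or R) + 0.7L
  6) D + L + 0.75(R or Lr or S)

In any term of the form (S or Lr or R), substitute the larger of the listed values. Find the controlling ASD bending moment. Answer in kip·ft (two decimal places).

211.31 kip·ft

(S or Lr or R) → Lr = 66.83 kip·ft; (R or Lr or S) → Lr = 66.83 kip·ft.
1) 0.67(7.44) - 0.6(61.67) = 4.98 - 37.00 = -32.02
2) 1.0(7.44) + 0.75(55.78) + 0.75(153.75) + 0.75(52.87) = 7.44 + 41.84 + 115.31 + 39.65 = 204.24
3) 1.0(7.44) + 0.7(61.67) + 0.75(153.75) = 7.44 + 43.17 + 115.31 = 165.92
4) 1.0(7.44) = 7.44
5) 1.0(7.44) + 1.0(66.83) + 0.7(153.75) = 7.44 + 66.83 + 107.63 = 181.90
6) 1.0(7.44) + 1.0(153.75) + 0.75(66.83) = 7.44 + 153.75 + 50.12 = 211.31
The controlling combination is 6, giving 211.31 kip·ft.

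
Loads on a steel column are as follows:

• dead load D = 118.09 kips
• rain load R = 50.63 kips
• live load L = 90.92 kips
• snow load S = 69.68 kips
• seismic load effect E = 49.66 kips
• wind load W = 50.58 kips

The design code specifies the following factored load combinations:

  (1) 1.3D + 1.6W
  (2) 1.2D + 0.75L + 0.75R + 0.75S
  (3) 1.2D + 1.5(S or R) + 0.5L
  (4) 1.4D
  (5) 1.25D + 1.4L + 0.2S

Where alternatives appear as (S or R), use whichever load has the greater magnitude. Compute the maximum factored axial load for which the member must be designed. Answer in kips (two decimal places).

300.13 kips

(S or R) → S = 69.68 kips.
(1) 1.3(118.09) + 1.6(50.58) = 234.45
(2) 1.2(118.09) + 0.75(90.92) + 0.75(50.63) + 0.75(69.68) = 300.13
(3) 1.2(118.09) + 1.5(69.68) + 0.5(90.92) = 291.69
(4) 1.4(118.09) = 165.33
(5) 1.25(118.09) + 1.4(90.92) + 0.2(69.68) = 288.84
The controlling combination is 2, giving 300.13 kips.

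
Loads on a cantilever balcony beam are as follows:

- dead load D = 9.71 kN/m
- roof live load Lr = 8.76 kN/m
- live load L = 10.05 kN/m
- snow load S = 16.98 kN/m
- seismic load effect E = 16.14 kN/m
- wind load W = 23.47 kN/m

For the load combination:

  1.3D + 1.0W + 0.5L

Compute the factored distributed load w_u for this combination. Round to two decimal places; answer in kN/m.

41.12 kN/m

1.3(9.71) + 1.0(23.47) + 0.5(10.05) = 12.62 + 23.47 + 5.03 = 41.12
w_u = 41.12 kN/m.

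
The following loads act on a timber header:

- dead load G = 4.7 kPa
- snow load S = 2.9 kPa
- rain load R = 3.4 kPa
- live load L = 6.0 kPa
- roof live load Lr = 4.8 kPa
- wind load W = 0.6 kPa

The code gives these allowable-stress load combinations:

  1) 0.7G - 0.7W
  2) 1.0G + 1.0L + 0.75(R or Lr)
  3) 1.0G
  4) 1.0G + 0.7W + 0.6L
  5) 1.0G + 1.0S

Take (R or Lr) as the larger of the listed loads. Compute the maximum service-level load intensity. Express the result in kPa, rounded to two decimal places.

(R or Lr) → Lr = 4.8 kPa.
1) 0.7(4.7) - 0.7(0.6) = 3.29 - 0.42 = 2.87
2) 1.0(4.7) + 1.0(6.0) + 0.75(4.8) = 4.70 + 6.00 + 3.60 = 14.30
3) 1.0(4.7) = 4.70
4) 1.0(4.7) + 0.7(0.6) + 0.6(6.0) = 4.70 + 0.42 + 3.60 = 8.72
5) 1.0(4.7) + 1.0(2.9) = 4.70 + 2.90 = 7.60
Combination 2 governs: q = 14.30 kPa.

14.30 kPa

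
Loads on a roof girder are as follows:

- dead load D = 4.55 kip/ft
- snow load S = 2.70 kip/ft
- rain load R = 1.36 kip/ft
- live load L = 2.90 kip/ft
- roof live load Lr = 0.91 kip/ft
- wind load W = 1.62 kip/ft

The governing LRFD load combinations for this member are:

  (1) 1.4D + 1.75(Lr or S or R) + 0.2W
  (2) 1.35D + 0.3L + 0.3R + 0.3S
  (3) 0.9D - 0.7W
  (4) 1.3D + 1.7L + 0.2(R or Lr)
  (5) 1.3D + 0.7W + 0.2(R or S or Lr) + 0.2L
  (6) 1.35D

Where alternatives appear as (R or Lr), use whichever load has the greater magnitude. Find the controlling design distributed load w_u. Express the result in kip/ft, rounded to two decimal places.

(Lr or S or R) → S = 2.70 kip/ft; (R or Lr) → R = 1.36 kip/ft; (R or S or Lr) → S = 2.70 kip/ft.
(1) 1.4(4.55) + 1.75(2.70) + 0.2(1.62) = 6.37 + 4.73 + 0.32 = 11.42
(2) 1.35(4.55) + 0.3(2.90) + 0.3(1.36) + 0.3(2.70) = 6.14 + 0.87 + 0.41 + 0.81 = 8.23
(3) 0.9(4.55) - 0.7(1.62) = 2.96
(4) 1.3(4.55) + 1.7(2.90) + 0.2(1.36) = 5.92 + 4.93 + 0.27 = 11.12
(5) 1.3(4.55) + 0.7(1.62) + 0.2(2.70) + 0.2(2.90) = 5.92 + 1.13 + 0.54 + 0.58 = 8.17
(6) 1.35(4.55) = 6.14
The controlling combination is 1, giving 11.42 kip/ft.

11.42 kip/ft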